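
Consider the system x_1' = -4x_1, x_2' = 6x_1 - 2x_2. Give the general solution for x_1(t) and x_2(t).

x_1(t) = C_1e^(-4t), x_2(t) = -3C_1e^(-4t) + C_2e^(-2t)

Coefficient matrix A = [[-4, 0], [6, -2]].
Characteristic polynomial det(A - λI) = λ^2 + 6λ + 8 = 0.
Eigenvalues λ = -4, -2.
For λ=-4: (A-λI) row 2 is [6, 2], so an eigenvector is (1, -3).
For λ=-2: (A-λI) row 1 is [-2, 0], so an eigenvector is (0, 1).
General solution: C_1e^(-4t)(1,-3) + C_2e^(-2t)(0,1).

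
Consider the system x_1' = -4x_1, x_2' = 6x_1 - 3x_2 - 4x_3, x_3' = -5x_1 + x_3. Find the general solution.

x_1(t) = C_3e^(-4t), x_2(t) = -C_1e^(t) + C_2e^(-3t) - 2C_3e^(-4t), x_3(t) = C_1e^(t) + C_3e^(-4t)

Coefficient matrix A = [[-4, 0, 0], [6, -3, -4], [-5, 0, 1]].
det(A - λI) = 0 gives eigenvalues λ = 1, -3, -4.
For λ=1: eigenvector (0,-1,1).
For λ=-3: eigenvector (0,1,0).
For λ=-4: eigenvector (1,-2,1).
General solution: C_1e^(t)(0,-1,1) + C_2e^(-3t)(0,1,0) + C_3e^(-4t)(1,-2,1).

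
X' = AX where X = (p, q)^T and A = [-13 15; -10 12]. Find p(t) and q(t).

p(t) = 3C_1e^(-3t) + C_2e^(2t), q(t) = 2C_1e^(-3t) + C_2e^(2t)

Coefficient matrix A = [[-13, 15], [-10, 12]].
Characteristic polynomial det(A - λI) = λ^2 + λ - 6 = 0.
Eigenvalues λ = -3, 2.
For λ=-3: (A-λI) row 1 is [-10, 15], so an eigenvector is (3, 2).
For λ=2: (A-λI) row 1 is [-15, 15], so an eigenvector is (1, 1).
General solution: C_1e^(-3t)(3,2) + C_2e^(2t)(1,1).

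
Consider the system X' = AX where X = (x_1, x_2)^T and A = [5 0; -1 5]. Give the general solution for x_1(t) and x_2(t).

Coefficient matrix A = [[5, 0], [-1, 5]].
Characteristic polynomial det(A - λI) = λ^2 - 10λ + 25 = 0.
Single eigenvalue λ = 5 with algebraic multiplicity 2.
Eigenvector v = (0,-1); generalized eigenvector w with (A-λI)w=v is (1,2).
General solution: e^(5t)[c_1·v + c_2·(t·v + w)].

x_1(t) = c_2e^(5t), x_2(t) = -c_1e^(5t) - c_2te^(5t) + 2c_2e^(5t)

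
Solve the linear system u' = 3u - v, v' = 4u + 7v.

u(t) = -C_1e^(5t) - C_2te^(5t) + C_2e^(5t), v(t) = 2C_1e^(5t) + 2C_2te^(5t) - C_2e^(5t)

Coefficient matrix A = [[3, -1], [4, 7]].
Characteristic polynomial det(A - λI) = λ^2 - 10λ + 25 = 0.
Single eigenvalue λ = 5 with algebraic multiplicity 2.
Eigenvector v = (-1,2); generalized eigenvector w with (A-λI)w=v is (1,-1).
General solution: e^(5t)[C_1·v + C_2·(t·v + w)].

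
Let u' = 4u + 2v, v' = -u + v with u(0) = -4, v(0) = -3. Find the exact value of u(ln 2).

A = [[4,2],[-1,1]]; eigenvalues λ = 3, 2.
Eigenvectors: (-2,1) for λ=3, (-1,1) for λ=2.
From the initial condition, c_1 = 7, c_2 = -10.
u(ln 2) = (7)(2^3)(-2) + (-10)(2^2)(-1) = -72.

-72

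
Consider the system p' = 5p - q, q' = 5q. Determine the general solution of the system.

p(t) = -C_1e^(5t) - C_2te^(5t) - 2C_2e^(5t), q(t) = C_2e^(5t)

Coefficient matrix A = [[5, -1], [0, 5]].
Characteristic polynomial det(A - λI) = λ^2 - 10λ + 25 = 0.
Single eigenvalue λ = 5 with algebraic multiplicity 2.
Eigenvector v = (-1,0); generalized eigenvector w with (A-λI)w=v is (-2,1).
General solution: e^(5t)[C_1·v + C_2·(t·v + w)].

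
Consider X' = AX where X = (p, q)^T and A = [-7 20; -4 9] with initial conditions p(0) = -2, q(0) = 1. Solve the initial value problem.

Coefficient matrix A = [[-7, 20], [-4, 9]].
Characteristic polynomial det(A - λI) = λ^2 - 2λ + 17 = 0.
Eigenvalues λ = 1 ± 4i (complex conjugate pair).
For λ=1+4i: an eigenvector is (1,0) - i(-2,-1) = (1 + 2i, 0 + i).
A real fundamental pair from Re and Im of e^((1+4i)t)v: X_1 = e^(t)(cos(4t)·(1,0) + sin(4t)·(-2,-1)), X_2 = e^(t)(sin(4t)·(1,0) - cos(4t)·(-2,-1)).
General solution: K_1X_1 + K_2X_2.
Applying p(0)=-2, q(0)=1 gives K_1=-4, K_2=1.

p(t) = 9e^(t)sin(4t) - 2e^(t)cos(4t), q(t) = 4e^(t)sin(4t) + e^(t)cos(4t)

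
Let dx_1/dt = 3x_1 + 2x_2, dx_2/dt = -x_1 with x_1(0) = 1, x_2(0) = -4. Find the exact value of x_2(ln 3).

6

A = [[3,2],[-1,0]]; eigenvalues λ = 1, 2.
Eigenvectors: (-1,1) for λ=1, (2,-1) for λ=2.
From the initial condition, c_1 = -7, c_2 = -3.
x_2(ln 3) = (-7)(3^1)(1) + (-3)(3^2)(-1) = 6.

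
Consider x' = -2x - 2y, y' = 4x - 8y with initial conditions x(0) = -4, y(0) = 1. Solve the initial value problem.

Coefficient matrix A = [[-2, -2], [4, -8]].
Characteristic polynomial det(A - λI) = λ^2 + 10λ + 24 = 0.
Eigenvalues λ = -6, -4.
For λ=-6: (A-λI) row 1 is [4, -2], so an eigenvector is (1, 2).
For λ=-4: (A-λI) row 1 is [2, -2], so an eigenvector is (-1, -1).
General solution: C_1e^(-6t)(1,2) + C_2e^(-4t)(-1,-1).
Applying x(0)=-4, y(0)=1 gives C_1=5, C_2=9.

x(t) = -9e^(-4t) + 5e^(-6t), y(t) = -9e^(-4t) + 10e^(-6t)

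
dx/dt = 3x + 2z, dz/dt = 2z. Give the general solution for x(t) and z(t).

x(t) = -2c_1e^(2t) - c_2e^(3t), z(t) = c_1e^(2t)

Coefficient matrix A = [[3, 2], [0, 2]].
Characteristic polynomial det(A - λI) = λ^2 - 5λ + 6 = 0.
Eigenvalues λ = 2, 3.
For λ=2: (A-λI) row 1 is [1, 2], so an eigenvector is (-2, 1).
For λ=3: (A-λI) row 1 is [0, 2], so an eigenvector is (-1, 0).
General solution: c_1e^(2t)(-2,1) + c_2e^(3t)(-1,0).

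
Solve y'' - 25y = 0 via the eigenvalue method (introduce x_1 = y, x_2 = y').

Let x_1 = y, x_2 = y'. Then x_1' = x_2 and x_2' = 25x_1.
A = [[0,1],[25,0]]; det(A-λI) = λ^2 - 25.
Eigenvalues λ = -5, 5 with eigenvectors (1,-5), (1,5).

y(t) = C_1e^(-5t) + C_2e^(5t)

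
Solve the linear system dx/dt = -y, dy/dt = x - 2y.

Coefficient matrix A = [[0, -1], [1, -2]].
Characteristic polynomial det(A - λI) = λ^2 + 2λ + 1 = 0.
Single eigenvalue λ = -1 with algebraic multiplicity 2.
Eigenvector v = (-1,-1); generalized eigenvector w with (A-λI)w=v is (0,1).
General solution: e^(-t)[C_1·v + C_2·(t·v + w)].

x(t) = -C_1e^(-t) - C_2te^(-t), y(t) = -C_1e^(-t) - C_2te^(-t) + C_2e^(-t)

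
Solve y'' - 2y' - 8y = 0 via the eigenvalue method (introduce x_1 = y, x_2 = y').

Let x_1 = y, x_2 = y'. Then x_1' = x_2 and x_2' = 8x_1 + 2x_2.
A = [[0,1],[8,2]]; det(A-λI) = λ^2 - 2λ - 8.
Eigenvalues λ = -2, 4 with eigenvectors (1,-2), (1,4).

y(t) = K_1e^(-2t) + K_2e^(4t)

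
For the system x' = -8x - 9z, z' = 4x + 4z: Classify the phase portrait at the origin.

A = [[-8,-9],[4,4]]; det(A-λI) = λ^2 + 4λ + 4.
repeated λ = -2 with a single eigenvector.

stable improper node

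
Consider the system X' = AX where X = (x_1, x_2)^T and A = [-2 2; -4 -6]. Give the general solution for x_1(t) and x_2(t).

Coefficient matrix A = [[-2, 2], [-4, -6]].
Characteristic polynomial det(A - λI) = λ^2 + 8λ + 20 = 0.
Eigenvalues λ = -4 ± 2i (complex conjugate pair).
For λ=-4+2i: an eigenvector is (1,-1) - i(0,-1) = (1, -1 + i).
A real fundamental pair from Re and Im of e^((-4+2i)t)v: X_1 = e^(-4t)(cos(2t)·(1,-1) + sin(2t)·(0,-1)), X_2 = e^(-4t)(sin(2t)·(1,-1) - cos(2t)·(0,-1)).
General solution: C_1X_1 + C_2X_2.

x_1(t) = C_1e^(-4t)cos(2t) + C_2e^(-4t)sin(2t), x_2(t) = -C_1e^(-4t)sin(2t) - C_1e^(-4t)cos(2t) - C_2e^(-4t)sin(2t) + C_2e^(-4t)cos(2t)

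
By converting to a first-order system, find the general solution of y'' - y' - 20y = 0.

y(t) = K_1e^(-4t) + K_2e^(5t)

Let x_1 = y, x_2 = y'. Then x_1' = x_2 and x_2' = 20x_1 + x_2.
A = [[0,1],[20,1]]; det(A-λI) = λ^2 - λ - 20.
Eigenvalues λ = -4, 5 with eigenvectors (1,-4), (1,5).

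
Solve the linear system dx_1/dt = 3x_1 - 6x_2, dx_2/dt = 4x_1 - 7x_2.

Coefficient matrix A = [[3, -6], [4, -7]].
Characteristic polynomial det(A - λI) = λ^2 + 4λ + 3 = 0.
Eigenvalues λ = -3, -1.
For λ=-3: (A-λI) row 1 is [6, -6], so an eigenvector is (1, 1).
For λ=-1: (A-λI) row 1 is [4, -6], so an eigenvector is (3, 2).
General solution: K_1e^(-3t)(1,1) + K_2e^(-t)(3,2).

x_1(t) = K_1e^(-3t) + 3K_2e^(-t), x_2(t) = K_1e^(-3t) + 2K_2e^(-t)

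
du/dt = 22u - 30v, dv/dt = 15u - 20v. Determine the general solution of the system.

Coefficient matrix A = [[22, -30], [15, -20]].
Characteristic polynomial det(A - λI) = λ^2 - 2λ + 10 = 0.
Eigenvalues λ = 1 ± 3i (complex conjugate pair).
For λ=1+3i: an eigenvector is (-1,-1) - i(3,2) = (-1 - 3i, -1 - 2i).
A real fundamental pair from Re and Im of e^((1+3i)t)v: X_1 = e^(t)(cos(3t)·(-1,-1) + sin(3t)·(3,2)), X_2 = e^(t)(sin(3t)·(-1,-1) - cos(3t)·(3,2)).
General solution: K_1X_1 + K_2X_2.

u(t) = 3K_1e^(t)sin(3t) - K_1e^(t)cos(3t) - K_2e^(t)sin(3t) - 3K_2e^(t)cos(3t), v(t) = 2K_1e^(t)sin(3t) - K_1e^(t)cos(3t) - K_2e^(t)sin(3t) - 2K_2e^(t)cos(3t)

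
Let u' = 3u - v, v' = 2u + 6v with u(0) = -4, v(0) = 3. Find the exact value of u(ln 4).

A = [[3,-1],[2,6]]; eigenvalues λ = 5, 4.
Eigenvectors: (1,-2) for λ=5, (1,-1) for λ=4.
From the initial condition, c_1 = 1, c_2 = -5.
u(ln 4) = (1)(4^5)(1) + (-5)(4^4)(1) = -256.

-256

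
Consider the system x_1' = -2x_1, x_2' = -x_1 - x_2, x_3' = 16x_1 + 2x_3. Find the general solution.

x_1(t) = K_2e^(-2t), x_2(t) = K_1e^(-t) + K_2e^(-2t), x_3(t) = -4K_2e^(-2t) + K_3e^(2t)

Coefficient matrix A = [[-2, 0, 0], [-1, -1, 0], [16, 0, 2]].
det(A - λI) = 0 gives eigenvalues λ = -1, -2, 2.
For λ=-1: eigenvector (0,1,0).
For λ=-2: eigenvector (1,1,-4).
For λ=2: eigenvector (0,0,1).
General solution: K_1e^(-t)(0,1,0) + K_2e^(-2t)(1,1,-4) + K_3e^(2t)(0,0,1).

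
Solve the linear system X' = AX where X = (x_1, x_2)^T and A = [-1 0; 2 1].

x_1(t) = -K_2e^(-t), x_2(t) = K_1e^(t) + K_2e^(-t)

Coefficient matrix A = [[-1, 0], [2, 1]].
Characteristic polynomial det(A - λI) = λ^2 - 1 = 0.
Eigenvalues λ = 1, -1.
For λ=1: (A-λI) row 1 is [-2, 0], so an eigenvector is (0, 1).
For λ=-1: (A-λI) row 2 is [2, 2], so an eigenvector is (-1, 1).
General solution: K_1e^(t)(0,1) + K_2e^(-t)(-1,1).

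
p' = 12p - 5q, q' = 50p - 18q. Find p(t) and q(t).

Coefficient matrix A = [[12, -5], [50, -18]].
Characteristic polynomial det(A - λI) = λ^2 + 6λ + 34 = 0.
Eigenvalues λ = -3 ± 5i (complex conjugate pair).
For λ=-3+5i: an eigenvector is (1,3) - i(0,1) = (1, 3 - i).
A real fundamental pair from Re and Im of e^((-3+5i)t)v: X_1 = e^(-3t)(cos(5t)·(1,3) + sin(5t)·(0,1)), X_2 = e^(-3t)(sin(5t)·(1,3) - cos(5t)·(0,1)).
General solution: C_1X_1 + C_2X_2.

p(t) = C_1e^(-3t)cos(5t) + C_2e^(-3t)sin(5t), q(t) = C_1e^(-3t)sin(5t) + 3C_1e^(-3t)cos(5t) + 3C_2e^(-3t)sin(5t) - C_2e^(-3t)cos(5t)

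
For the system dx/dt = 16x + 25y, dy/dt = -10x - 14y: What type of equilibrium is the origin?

unstable spiral

A = [[16,25],[-10,-14]]; det(A-λI) = λ^2 - 2λ + 26.
λ = 1 ± 5i: positive real part.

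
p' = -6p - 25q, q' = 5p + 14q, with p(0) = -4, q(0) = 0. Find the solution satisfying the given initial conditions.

Coefficient matrix A = [[-6, -25], [5, 14]].
Characteristic polynomial det(A - λI) = λ^2 - 8λ + 41 = 0.
Eigenvalues λ = 4 ± 5i (complex conjugate pair).
For λ=4+5i: an eigenvector is (2,-1) - i(1,0) = (2 - i, -1).
A real fundamental pair from Re and Im of e^((4+5i)t)v: X_1 = e^(4t)(cos(5t)·(2,-1) + sin(5t)·(1,0)), X_2 = e^(4t)(sin(5t)·(2,-1) - cos(5t)·(1,0)).
General solution: c_1X_1 + c_2X_2.
Applying p(0)=-4, q(0)=0 gives c_1=0, c_2=4.

p(t) = 8e^(4t)sin(5t) - 4e^(4t)cos(5t), q(t) = -4e^(4t)sin(5t)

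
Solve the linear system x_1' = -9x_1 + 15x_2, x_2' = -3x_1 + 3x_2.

Coefficient matrix A = [[-9, 15], [-3, 3]].
Characteristic polynomial det(A - λI) = λ^2 + 6λ + 18 = 0.
Eigenvalues λ = -3 ± 3i (complex conjugate pair).
For λ=-3+3i: an eigenvector is (2,1) - i(1,0) = (2 - i, 1).
A real fundamental pair from Re and Im of e^((-3+3i)t)v: X_1 = e^(-3t)(cos(3t)·(2,1) + sin(3t)·(1,0)), X_2 = e^(-3t)(sin(3t)·(2,1) - cos(3t)·(1,0)).
General solution: c_1X_1 + c_2X_2.

x_1(t) = c_1e^(-3t)sin(3t) + 2c_1e^(-3t)cos(3t) + 2c_2e^(-3t)sin(3t) - c_2e^(-3t)cos(3t), x_2(t) = c_1e^(-3t)cos(3t) + c_2e^(-3t)sin(3t)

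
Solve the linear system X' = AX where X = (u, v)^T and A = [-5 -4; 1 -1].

Coefficient matrix A = [[-5, -4], [1, -1]].
Characteristic polynomial det(A - λI) = λ^2 + 6λ + 9 = 0.
Single eigenvalue λ = -3 with algebraic multiplicity 2.
Eigenvector v = (2,-1); generalized eigenvector w with (A-λI)w=v is (3,-2).
General solution: e^(-3t)[C_1·v + C_2·(t·v + w)].

u(t) = 2C_1e^(-3t) + 2C_2te^(-3t) + 3C_2e^(-3t), v(t) = -C_1e^(-3t) - C_2te^(-3t) - 2C_2e^(-3t)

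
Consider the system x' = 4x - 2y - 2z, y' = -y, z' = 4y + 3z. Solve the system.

Coefficient matrix A = [[4, -2, -2], [0, -1, 0], [0, 4, 3]].
det(A - λI) = 0 gives eigenvalues λ = 3, -1, 4.
For λ=3: eigenvector (2,0,1).
For λ=-1: eigenvector (0,1,-1).
For λ=4: eigenvector (1,0,0).
General solution: c_1e^(3t)(2,0,1) + c_2e^(-t)(0,1,-1) + c_3e^(4t)(1,0,0).

x(t) = 2c_1e^(3t) + c_3e^(4t), y(t) = c_2e^(-t), z(t) = c_1e^(3t) - c_2e^(-t)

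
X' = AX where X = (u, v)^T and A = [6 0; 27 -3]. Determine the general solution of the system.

u(t) = c_1e^(6t), v(t) = 3c_1e^(6t) - c_2e^(-3t)

Coefficient matrix A = [[6, 0], [27, -3]].
Characteristic polynomial det(A - λI) = λ^2 - 3λ - 18 = 0.
Eigenvalues λ = 6, -3.
For λ=6: (A-λI) row 2 is [27, -9], so an eigenvector is (1, 3).
For λ=-3: (A-λI) row 1 is [9, 0], so an eigenvector is (0, -1).
General solution: c_1e^(6t)(1,3) + c_2e^(-3t)(0,-1).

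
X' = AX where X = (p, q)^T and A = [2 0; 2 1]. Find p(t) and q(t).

Coefficient matrix A = [[2, 0], [2, 1]].
Characteristic polynomial det(A - λI) = λ^2 - 3λ + 2 = 0.
Eigenvalues λ = 2, 1.
For λ=2: (A-λI) row 2 is [2, -1], so an eigenvector is (-1, -2).
For λ=1: (A-λI) row 1 is [1, 0], so an eigenvector is (0, -1).
General solution: K_1e^(2t)(-1,-2) + K_2e^(t)(0,-1).

p(t) = -K_1e^(2t), q(t) = -2K_1e^(2t) - K_2e^(t)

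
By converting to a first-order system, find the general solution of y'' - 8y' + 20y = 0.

y(t) = K_1e^(4t)cos(2t) + K_2e^(4t)sin(2t)

Let x_1 = y, x_2 = y'. Then x_1' = x_2 and x_2' = -20x_1 + 8x_2.
A = [[0,1],[-20,8]]; det(A-λI) = λ^2 - 8λ + 20.
Eigenvalues λ = 4 ± 2i.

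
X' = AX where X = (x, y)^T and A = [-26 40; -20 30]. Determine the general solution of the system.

Coefficient matrix A = [[-26, 40], [-20, 30]].
Characteristic polynomial det(A - λI) = λ^2 - 4λ + 20 = 0.
Eigenvalues λ = 2 ± 4i (complex conjugate pair).
For λ=2+4i: an eigenvector is (3,2) - i(-1,-1) = (3 + i, 2 + i).
A real fundamental pair from Re and Im of e^((2+4i)t)v: X_1 = e^(2t)(cos(4t)·(3,2) + sin(4t)·(-1,-1)), X_2 = e^(2t)(sin(4t)·(3,2) - cos(4t)·(-1,-1)).
General solution: c_1X_1 + c_2X_2.

x(t) = -c_1e^(2t)sin(4t) + 3c_1e^(2t)cos(4t) + 3c_2e^(2t)sin(4t) + c_2e^(2t)cos(4t), y(t) = -c_1e^(2t)sin(4t) + 2c_1e^(2t)cos(4t) + 2c_2e^(2t)sin(4t) + c_2e^(2t)cos(4t)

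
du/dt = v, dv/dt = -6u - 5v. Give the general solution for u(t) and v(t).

Coefficient matrix A = [[0, 1], [-6, -5]].
Characteristic polynomial det(A - λI) = λ^2 + 5λ + 6 = 0.
Eigenvalues λ = -2, -3.
For λ=-2: (A-λI) row 1 is [2, 1], so an eigenvector is (-1, 2).
For λ=-3: (A-λI) row 1 is [3, 1], so an eigenvector is (-1, 3).
General solution: c_1e^(-2t)(-1,2) + c_2e^(-3t)(-1,3).

u(t) = -c_1e^(-2t) - c_2e^(-3t), v(t) = 2c_1e^(-2t) + 3c_2e^(-3t)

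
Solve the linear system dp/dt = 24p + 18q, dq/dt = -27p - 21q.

p(t) = -K_1e^(6t) + 2K_2e^(-3t), q(t) = K_1e^(6t) - 3K_2e^(-3t)

Coefficient matrix A = [[24, 18], [-27, -21]].
Characteristic polynomial det(A - λI) = λ^2 - 3λ - 18 = 0.
Eigenvalues λ = 6, -3.
For λ=6: (A-λI) row 1 is [18, 18], so an eigenvector is (-1, 1).
For λ=-3: (A-λI) row 1 is [27, 18], so an eigenvector is (2, -3).
General solution: K_1e^(6t)(-1,1) + K_2e^(-3t)(2,-3).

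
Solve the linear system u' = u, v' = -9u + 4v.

u(t) = c_1e^(t), v(t) = 3c_1e^(t) + c_2e^(4t)

Coefficient matrix A = [[1, 0], [-9, 4]].
Characteristic polynomial det(A - λI) = λ^2 - 5λ + 4 = 0.
Eigenvalues λ = 1, 4.
For λ=1: (A-λI) row 2 is [-9, 3], so an eigenvector is (1, 3).
For λ=4: (A-λI) row 1 is [-3, 0], so an eigenvector is (0, 1).
General solution: c_1e^(t)(1,3) + c_2e^(4t)(0,1).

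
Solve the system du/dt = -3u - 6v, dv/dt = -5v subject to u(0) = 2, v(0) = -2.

Coefficient matrix A = [[-3, -6], [0, -5]].
Characteristic polynomial det(A - λI) = λ^2 + 8λ + 15 = 0.
Eigenvalues λ = -3, -5.
For λ=-3: (A-λI) row 1 is [0, -6], so an eigenvector is (1, 0).
For λ=-5: (A-λI) row 1 is [2, -6], so an eigenvector is (-3, -1).
General solution: c_1e^(-3t)(1,0) + c_2e^(-5t)(-3,-1).
Applying u(0)=2, v(0)=-2 gives c_1=8, c_2=2.

u(t) = 8e^(-3t) - 6e^(-5t), v(t) = -2e^(-5t)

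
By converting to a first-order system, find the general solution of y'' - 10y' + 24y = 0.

y(t) = c_1e^(4t) + c_2e^(6t)

Let x_1 = y, x_2 = y'. Then x_1' = x_2 and x_2' = -24x_1 + 10x_2.
A = [[0,1],[-24,10]]; det(A-λI) = λ^2 - 10λ + 24.
Eigenvalues λ = 4, 6 with eigenvectors (1,4), (1,6).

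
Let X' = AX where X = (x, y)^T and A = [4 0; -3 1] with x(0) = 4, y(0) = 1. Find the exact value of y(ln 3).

A = [[4,0],[-3,1]]; eigenvalues λ = 1, 4.
Eigenvectors: (0,1) for λ=1, (-1,1) for λ=4.
From the initial condition, c_1 = 5, c_2 = -4.
y(ln 3) = (5)(3^1)(1) + (-4)(3^4)(1) = -309.

-309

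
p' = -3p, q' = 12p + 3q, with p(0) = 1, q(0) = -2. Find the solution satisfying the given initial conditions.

p(t) = e^(-3t), q(t) = -2e^(-3t)

Coefficient matrix A = [[-3, 0], [12, 3]].
Characteristic polynomial det(A - λI) = λ^2 - 9 = 0.
Eigenvalues λ = 3, -3.
For λ=3: (A-λI) row 1 is [-6, 0], so an eigenvector is (0, -1).
For λ=-3: (A-λI) row 2 is [12, 6], so an eigenvector is (-1, 2).
General solution: c_1e^(3t)(0,-1) + c_2e^(-3t)(-1,2).
Applying p(0)=1, q(0)=-2 gives c_1=0, c_2=-1.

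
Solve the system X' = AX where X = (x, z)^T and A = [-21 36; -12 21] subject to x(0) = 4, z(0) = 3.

x(t) = 6e^(3t) - 2e^(-3t), z(t) = 4e^(3t) - e^(-3t)

Coefficient matrix A = [[-21, 36], [-12, 21]].
Characteristic polynomial det(A - λI) = λ^2 - 9 = 0.
Eigenvalues λ = 3, -3.
For λ=3: (A-λI) row 1 is [-24, 36], so an eigenvector is (3, 2).
For λ=-3: (A-λI) row 1 is [-18, 36], so an eigenvector is (-2, -1).
General solution: c_1e^(3t)(3,2) + c_2e^(-3t)(-2,-1).
Applying x(0)=4, z(0)=3 gives c_1=2, c_2=1.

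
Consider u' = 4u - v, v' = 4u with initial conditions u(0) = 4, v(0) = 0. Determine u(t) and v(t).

u(t) = 8te^(2t) + 4e^(2t), v(t) = 16te^(2t)

Coefficient matrix A = [[4, -1], [4, 0]].
Characteristic polynomial det(A - λI) = λ^2 - 4λ + 4 = 0.
Single eigenvalue λ = 2 with algebraic multiplicity 2.
Eigenvector v = (1,2); generalized eigenvector w with (A-λI)w=v is (1,1).
General solution: e^(2t)[c_1·v + c_2·(t·v + w)].
Applying u(0)=4, v(0)=0 gives c_1=-4, c_2=8.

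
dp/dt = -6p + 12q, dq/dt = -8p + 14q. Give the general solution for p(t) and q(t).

Coefficient matrix A = [[-6, 12], [-8, 14]].
Characteristic polynomial det(A - λI) = λ^2 - 8λ + 12 = 0.
Eigenvalues λ = 6, 2.
For λ=6: (A-λI) row 1 is [-12, 12], so an eigenvector is (1, 1).
For λ=2: (A-λI) row 1 is [-8, 12], so an eigenvector is (-3, -2).
General solution: c_1e^(6t)(1,1) + c_2e^(2t)(-3,-2).

p(t) = c_1e^(6t) - 3c_2e^(2t), q(t) = c_1e^(6t) - 2c_2e^(2t)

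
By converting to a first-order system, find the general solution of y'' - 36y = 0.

y(t) = c_1e^(-6t) + c_2e^(6t)

Let x_1 = y, x_2 = y'. Then x_1' = x_2 and x_2' = 36x_1.
A = [[0,1],[36,0]]; det(A-λI) = λ^2 - 36.
Eigenvalues λ = -6, 6 with eigenvectors (1,-6), (1,6).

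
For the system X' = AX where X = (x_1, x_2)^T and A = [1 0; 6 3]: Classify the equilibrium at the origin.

A = [[1,0],[6,3]]; det(A-λI) = λ^2 - 4λ + 3.
λ = 1, 3: both positive.

unstable node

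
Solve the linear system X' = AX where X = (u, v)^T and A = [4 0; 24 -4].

u(t) = -K_1e^(4t), v(t) = -3K_1e^(4t) + K_2e^(-4t)

Coefficient matrix A = [[4, 0], [24, -4]].
Characteristic polynomial det(A - λI) = λ^2 - 16 = 0.
Eigenvalues λ = 4, -4.
For λ=4: (A-λI) row 2 is [24, -8], so an eigenvector is (-1, -3).
For λ=-4: (A-λI) row 1 is [8, 0], so an eigenvector is (0, 1).
General solution: K_1e^(4t)(-1,-3) + K_2e^(-4t)(0,1).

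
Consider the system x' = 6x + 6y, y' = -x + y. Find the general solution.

x(t) = -3C_1e^(4t) + 2C_2e^(3t), y(t) = C_1e^(4t) - C_2e^(3t)

Coefficient matrix A = [[6, 6], [-1, 1]].
Characteristic polynomial det(A - λI) = λ^2 - 7λ + 12 = 0.
Eigenvalues λ = 4, 3.
For λ=4: (A-λI) row 1 is [2, 6], so an eigenvector is (-3, 1).
For λ=3: (A-λI) row 1 is [3, 6], so an eigenvector is (2, -1).
General solution: C_1e^(4t)(-3,1) + C_2e^(3t)(2,-1).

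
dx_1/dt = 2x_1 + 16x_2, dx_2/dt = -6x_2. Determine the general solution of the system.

Coefficient matrix A = [[2, 16], [0, -6]].
Characteristic polynomial det(A - λI) = λ^2 + 4λ - 12 = 0.
Eigenvalues λ = -6, 2.
For λ=-6: (A-λI) row 1 is [8, 16], so an eigenvector is (-2, 1).
For λ=2: (A-λI) row 1 is [0, 16], so an eigenvector is (-1, 0).
General solution: c_1e^(-6t)(-2,1) + c_2e^(2t)(-1,0).

x_1(t) = -2c_1e^(-6t) - c_2e^(2t), x_2(t) = c_1e^(-6t)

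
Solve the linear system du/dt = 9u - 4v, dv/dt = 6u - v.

Coefficient matrix A = [[9, -4], [6, -1]].
Characteristic polynomial det(A - λI) = λ^2 - 8λ + 15 = 0.
Eigenvalues λ = 5, 3.
For λ=5: (A-λI) row 1 is [4, -4], so an eigenvector is (1, 1).
For λ=3: (A-λI) row 1 is [6, -4], so an eigenvector is (-2, -3).
General solution: K_1e^(5t)(1,1) + K_2e^(3t)(-2,-3).

u(t) = K_1e^(5t) - 2K_2e^(3t), v(t) = K_1e^(5t) - 3K_2e^(3t)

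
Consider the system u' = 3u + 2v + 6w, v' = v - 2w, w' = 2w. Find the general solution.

Coefficient matrix A = [[3, 2, 6], [0, 1, -2], [0, 0, 2]].
det(A - λI) = 0 gives eigenvalues λ = 3, 1, 2.
For λ=3: eigenvector (1,0,0).
For λ=1: eigenvector (-1,1,0).
For λ=2: eigenvector (-2,-2,1).
General solution: K_1e^(3t)(1,0,0) + K_2e^(t)(-1,1,0) + K_3e^(2t)(-2,-2,1).

u(t) = K_1e^(3t) - K_2e^(t) - 2K_3e^(2t), v(t) = K_2e^(t) - 2K_3e^(2t), w(t) = K_3e^(2t)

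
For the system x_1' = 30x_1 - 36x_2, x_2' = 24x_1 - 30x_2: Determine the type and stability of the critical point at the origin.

A = [[30,-36],[24,-30]]; det(A-λI) = λ^2 - 36.
λ = 6, -6: opposite signs.

saddle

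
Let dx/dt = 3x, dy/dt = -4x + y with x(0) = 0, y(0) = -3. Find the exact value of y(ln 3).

A = [[3,0],[-4,1]]; eigenvalues λ = 1, 3.
Eigenvectors: (0,-1) for λ=1, (-1,2) for λ=3.
From the initial condition, c_1 = 3, c_2 = 0.
y(ln 3) = (3)(3^1)(-1) + (0)(3^3)(2) = -9.

-9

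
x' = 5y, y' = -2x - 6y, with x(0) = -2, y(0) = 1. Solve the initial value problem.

x(t) = -e^(-3t)sin(t) - 2e^(-3t)cos(t), y(t) = e^(-3t)sin(t) + e^(-3t)cos(t)

Coefficient matrix A = [[0, 5], [-2, -6]].
Characteristic polynomial det(A - λI) = λ^2 + 6λ + 10 = 0.
Eigenvalues λ = -3 ± i (complex conjugate pair).
For λ=-3+i: an eigenvector is (2,-1) - i(1,-1) = (2 - i, -1 + i).
A real fundamental pair from Re and Im of e^((-3+i)t)v: X_1 = e^(-3t)(cos(t)·(2,-1) + sin(t)·(1,-1)), X_2 = e^(-3t)(sin(t)·(2,-1) - cos(t)·(1,-1)).
General solution: K_1X_1 + K_2X_2.
Applying x(0)=-2, y(0)=1 gives K_1=-1, K_2=0.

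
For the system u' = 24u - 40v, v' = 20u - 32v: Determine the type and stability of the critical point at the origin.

stable spiral

A = [[24,-40],[20,-32]]; det(A-λI) = λ^2 + 8λ + 32.
λ = -4 ± 4i: negative real part.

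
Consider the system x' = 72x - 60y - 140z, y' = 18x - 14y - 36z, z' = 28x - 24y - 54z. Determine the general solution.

Coefficient matrix A = [[72, -60, -140], [18, -14, -36], [28, -24, -54]].
det(A - λI) = 0 gives eigenvalues λ = 4, -2, 2.
For λ=4: eigenvector (5,1,2).
For λ=-2: eigenvector (10,3,4).
For λ=2: eigenvector (2,0,1).
General solution: K_1e^(4t)(5,1,2) + K_2e^(-2t)(10,3,4) + K_3e^(2t)(2,0,1).

x(t) = 5K_1e^(4t) + 10K_2e^(-2t) + 2K_3e^(2t), y(t) = K_1e^(4t) + 3K_2e^(-2t), z(t) = 2K_1e^(4t) + 4K_2e^(-2t) + K_3e^(2t)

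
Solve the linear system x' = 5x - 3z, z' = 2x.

x(t) = 3K_1e^(3t) - K_2e^(2t), z(t) = 2K_1e^(3t) - K_2e^(2t)

Coefficient matrix A = [[5, -3], [2, 0]].
Characteristic polynomial det(A - λI) = λ^2 - 5λ + 6 = 0.
Eigenvalues λ = 3, 2.
For λ=3: (A-λI) row 1 is [2, -3], so an eigenvector is (3, 2).
For λ=2: (A-λI) row 1 is [3, -3], so an eigenvector is (-1, -1).
General solution: K_1e^(3t)(3,2) + K_2e^(2t)(-1,-1).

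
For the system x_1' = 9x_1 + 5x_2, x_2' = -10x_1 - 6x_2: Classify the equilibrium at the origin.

saddle

A = [[9,5],[-10,-6]]; det(A-λI) = λ^2 - 3λ - 4.
λ = 4, -1: opposite signs.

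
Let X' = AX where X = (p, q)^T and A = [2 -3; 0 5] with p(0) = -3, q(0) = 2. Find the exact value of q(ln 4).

A = [[2,-3],[0,5]]; eigenvalues λ = 2, 5.
Eigenvectors: (-1,0) for λ=2, (-1,1) for λ=5.
From the initial condition, c_1 = 1, c_2 = 2.
q(ln 4) = (1)(4^2)(0) + (2)(4^5)(1) = 2048.

2048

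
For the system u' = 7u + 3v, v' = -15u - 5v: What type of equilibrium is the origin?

A = [[7,3],[-15,-5]]; det(A-λI) = λ^2 - 2λ + 10.
λ = 1 ± 3i: positive real part.

unstable spiral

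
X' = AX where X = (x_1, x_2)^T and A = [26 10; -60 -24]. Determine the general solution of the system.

x_1(t) = -c_1e^(-4t) + c_2e^(6t), x_2(t) = 3c_1e^(-4t) - 2c_2e^(6t)

Coefficient matrix A = [[26, 10], [-60, -24]].
Characteristic polynomial det(A - λI) = λ^2 - 2λ - 24 = 0.
Eigenvalues λ = -4, 6.
For λ=-4: (A-λI) row 1 is [30, 10], so an eigenvector is (-1, 3).
For λ=6: (A-λI) row 1 is [20, 10], so an eigenvector is (1, -2).
General solution: c_1e^(-4t)(-1,3) + c_2e^(6t)(1,-2).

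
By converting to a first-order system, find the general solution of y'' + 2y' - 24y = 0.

y(t) = K_1e^(4t) + K_2e^(-6t)

Let x_1 = y, x_2 = y'. Then x_1' = x_2 and x_2' = 24x_1 - 2x_2.
A = [[0,1],[24,-2]]; det(A-λI) = λ^2 + 2λ - 24.
Eigenvalues λ = 4, -6 with eigenvectors (1,4), (1,-6).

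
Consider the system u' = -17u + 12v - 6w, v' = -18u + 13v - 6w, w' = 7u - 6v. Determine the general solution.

Coefficient matrix A = [[-17, 12, -6], [-18, 13, -6], [7, -6, 0]].
det(A - λI) = 0 gives eigenvalues λ = -3, -2, 1.
For λ=-3: eigenvector (3,3,-1).
For λ=-2: eigenvector (-2,-2,1).
For λ=1: eigenvector (4,5,-2).
General solution: c_1e^(-3t)(3,3,-1) + c_2e^(-2t)(-2,-2,1) + c_3e^(t)(4,5,-2).

u(t) = 3c_1e^(-3t) - 2c_2e^(-2t) + 4c_3e^(t), v(t) = 3c_1e^(-3t) - 2c_2e^(-2t) + 5c_3e^(t), w(t) = -c_1e^(-3t) + c_2e^(-2t) - 2c_3e^(t)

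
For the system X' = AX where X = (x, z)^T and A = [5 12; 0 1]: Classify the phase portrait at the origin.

A = [[5,12],[0,1]]; det(A-λI) = λ^2 - 6λ + 5.
λ = 1, 5: both positive.

unstable node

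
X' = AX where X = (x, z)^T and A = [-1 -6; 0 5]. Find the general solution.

Coefficient matrix A = [[-1, -6], [0, 5]].
Characteristic polynomial det(A - λI) = λ^2 - 4λ - 5 = 0.
Eigenvalues λ = -1, 5.
For λ=-1: (A-λI) row 1 is [0, -6], so an eigenvector is (1, 0).
For λ=5: (A-λI) row 1 is [-6, -6], so an eigenvector is (-1, 1).
General solution: c_1e^(-t)(1,0) + c_2e^(5t)(-1,1).

x(t) = c_1e^(-t) - c_2e^(5t), z(t) = c_2e^(5t)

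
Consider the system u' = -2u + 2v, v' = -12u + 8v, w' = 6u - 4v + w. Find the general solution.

Coefficient matrix A = [[-2, 2, 0], [-12, 8, 0], [6, -4, 1]].
det(A - λI) = 0 gives eigenvalues λ = 2, 4, 1.
For λ=2: eigenvector (1,2,-2).
For λ=4: eigenvector (1,3,-2).
For λ=1: eigenvector (0,0,1).
General solution: K_1e^(2t)(1,2,-2) + K_2e^(4t)(1,3,-2) + K_3e^(t)(0,0,1).

u(t) = K_1e^(2t) + K_2e^(4t), v(t) = 2K_1e^(2t) + 3K_2e^(4t), w(t) = -2K_1e^(2t) - 2K_2e^(4t) + K_3e^(t)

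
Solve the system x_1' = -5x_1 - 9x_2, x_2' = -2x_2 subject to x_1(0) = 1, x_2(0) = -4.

x_1(t) = 12e^(-2t) - 11e^(-5t), x_2(t) = -4e^(-2t)

Coefficient matrix A = [[-5, -9], [0, -2]].
Characteristic polynomial det(A - λI) = λ^2 + 7λ + 10 = 0.
Eigenvalues λ = -2, -5.
For λ=-2: (A-λI) row 1 is [-3, -9], so an eigenvector is (3, -1).
For λ=-5: (A-λI) row 1 is [0, -9], so an eigenvector is (-1, 0).
General solution: C_1e^(-2t)(3,-1) + C_2e^(-5t)(-1,0).
Applying x_1(0)=1, x_2(0)=-4 gives C_1=4, C_2=11.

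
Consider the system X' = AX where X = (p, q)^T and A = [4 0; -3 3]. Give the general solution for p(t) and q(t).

Coefficient matrix A = [[4, 0], [-3, 3]].
Characteristic polynomial det(A - λI) = λ^2 - 7λ + 12 = 0.
Eigenvalues λ = 4, 3.
For λ=4: (A-λI) row 2 is [-3, -1], so an eigenvector is (-1, 3).
For λ=3: (A-λI) row 1 is [1, 0], so an eigenvector is (0, -1).
General solution: C_1e^(4t)(-1,3) + C_2e^(3t)(0,-1).

p(t) = -C_1e^(4t), q(t) = 3C_1e^(4t) - C_2e^(3t)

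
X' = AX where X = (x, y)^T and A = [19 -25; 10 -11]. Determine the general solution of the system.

x(t) = 2K_1e^(4t)sin(5t) - K_1e^(4t)cos(5t) - K_2e^(4t)sin(5t) - 2K_2e^(4t)cos(5t), y(t) = K_1e^(4t)sin(5t) - K_1e^(4t)cos(5t) - K_2e^(4t)sin(5t) - K_2e^(4t)cos(5t)

Coefficient matrix A = [[19, -25], [10, -11]].
Characteristic polynomial det(A - λI) = λ^2 - 8λ + 41 = 0.
Eigenvalues λ = 4 ± 5i (complex conjugate pair).
For λ=4+5i: an eigenvector is (-1,-1) - i(2,1) = (-1 - 2i, -1 - i).
A real fundamental pair from Re and Im of e^((4+5i)t)v: X_1 = e^(4t)(cos(5t)·(-1,-1) + sin(5t)·(2,1)), X_2 = e^(4t)(sin(5t)·(-1,-1) - cos(5t)·(2,1)).
General solution: K_1X_1 + K_2X_2.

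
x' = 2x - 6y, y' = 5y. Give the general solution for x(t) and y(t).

x(t) = 2K_1e^(5t) - K_2e^(2t), y(t) = -K_1e^(5t)

Coefficient matrix A = [[2, -6], [0, 5]].
Characteristic polynomial det(A - λI) = λ^2 - 7λ + 10 = 0.
Eigenvalues λ = 5, 2.
For λ=5: (A-λI) row 1 is [-3, -6], so an eigenvector is (2, -1).
For λ=2: (A-λI) row 1 is [0, -6], so an eigenvector is (-1, 0).
General solution: K_1e^(5t)(2,-1) + K_2e^(2t)(-1,0).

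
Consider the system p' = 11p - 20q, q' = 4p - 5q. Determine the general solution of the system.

Coefficient matrix A = [[11, -20], [4, -5]].
Characteristic polynomial det(A - λI) = λ^2 - 6λ + 25 = 0.
Eigenvalues λ = 3 ± 4i (complex conjugate pair).
For λ=3+4i: an eigenvector is (-2,-1) - i(1,0) = (-2 - i, -1).
A real fundamental pair from Re and Im of e^((3+4i)t)v: X_1 = e^(3t)(cos(4t)·(-2,-1) + sin(4t)·(1,0)), X_2 = e^(3t)(sin(4t)·(-2,-1) - cos(4t)·(1,0)).
General solution: K_1X_1 + K_2X_2.

p(t) = K_1e^(3t)sin(4t) - 2K_1e^(3t)cos(4t) - 2K_2e^(3t)sin(4t) - K_2e^(3t)cos(4t), q(t) = -K_1e^(3t)cos(4t) - K_2e^(3t)sin(4t)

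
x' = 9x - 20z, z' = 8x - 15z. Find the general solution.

x(t) = K_1e^(-3t)sin(4t) + 2K_1e^(-3t)cos(4t) + 2K_2e^(-3t)sin(4t) - K_2e^(-3t)cos(4t), z(t) = K_1e^(-3t)sin(4t) + K_1e^(-3t)cos(4t) + K_2e^(-3t)sin(4t) - K_2e^(-3t)cos(4t)

Coefficient matrix A = [[9, -20], [8, -15]].
Characteristic polynomial det(A - λI) = λ^2 + 6λ + 25 = 0.
Eigenvalues λ = -3 ± 4i (complex conjugate pair).
For λ=-3+4i: an eigenvector is (2,1) - i(1,1) = (2 - i, 1 - i).
A real fundamental pair from Re and Im of e^((-3+4i)t)v: X_1 = e^(-3t)(cos(4t)·(2,1) + sin(4t)·(1,1)), X_2 = e^(-3t)(sin(4t)·(2,1) - cos(4t)·(1,1)).
General solution: K_1X_1 + K_2X_2.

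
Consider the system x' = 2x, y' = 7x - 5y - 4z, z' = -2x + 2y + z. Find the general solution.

Coefficient matrix A = [[2, 0, 0], [7, -5, -4], [-2, 2, 1]].
det(A - λI) = 0 gives eigenvalues λ = 2, -3, -1.
For λ=2: eigenvector (1,1,0).
For λ=-3: eigenvector (0,2,-1).
For λ=-1: eigenvector (0,-1,1).
General solution: K_1e^(2t)(1,1,0) + K_2e^(-3t)(0,2,-1) + K_3e^(-t)(0,-1,1).

x(t) = K_1e^(2t), y(t) = K_1e^(2t) + 2K_2e^(-3t) - K_3e^(-t), z(t) = -K_2e^(-3t) + K_3e^(-t)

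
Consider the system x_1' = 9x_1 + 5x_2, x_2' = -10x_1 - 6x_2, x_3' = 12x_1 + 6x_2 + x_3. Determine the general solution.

x_1(t) = -c_1e^(4t) - c_2e^(-t), x_2(t) = c_1e^(4t) + 2c_2e^(-t), x_3(t) = -2c_1e^(4t) + c_3e^(t)

Coefficient matrix A = [[9, 5, 0], [-10, -6, 0], [12, 6, 1]].
det(A - λI) = 0 gives eigenvalues λ = 4, -1, 1.
For λ=4: eigenvector (-1,1,-2).
For λ=-1: eigenvector (-1,2,0).
For λ=1: eigenvector (0,0,1).
General solution: c_1e^(4t)(-1,1,-2) + c_2e^(-t)(-1,2,0) + c_3e^(t)(0,0,1).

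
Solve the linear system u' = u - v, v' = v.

u(t) = c_1e^(t) + c_2te^(t) + 2c_2e^(t), v(t) = -c_2e^(t)

Coefficient matrix A = [[1, -1], [0, 1]].
Characteristic polynomial det(A - λI) = λ^2 - 2λ + 1 = 0.
Single eigenvalue λ = 1 with algebraic multiplicity 2.
Eigenvector v = (1,0); generalized eigenvector w with (A-λI)w=v is (2,-1).
General solution: e^(t)[c_1·v + c_2·(t·v + w)].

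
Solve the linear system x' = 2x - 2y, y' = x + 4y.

x(t) = K_1e^(3t)sin(t) + K_1e^(3t)cos(t) + K_2e^(3t)sin(t) - K_2e^(3t)cos(t), y(t) = -K_1e^(3t)cos(t) - K_2e^(3t)sin(t)

Coefficient matrix A = [[2, -2], [1, 4]].
Characteristic polynomial det(A - λI) = λ^2 - 6λ + 10 = 0.
Eigenvalues λ = 3 ± i (complex conjugate pair).
For λ=3+i: an eigenvector is (1,-1) - i(1,0) = (1 - i, -1).
A real fundamental pair from Re and Im of e^((3+i)t)v: X_1 = e^(3t)(cos(t)·(1,-1) + sin(t)·(1,0)), X_2 = e^(3t)(sin(t)·(1,-1) - cos(t)·(1,0)).
General solution: K_1X_1 + K_2X_2.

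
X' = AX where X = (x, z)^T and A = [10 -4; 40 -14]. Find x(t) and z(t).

x(t) = -C_1e^(-2t)cos(4t) - C_2e^(-2t)sin(4t), z(t) = -C_1e^(-2t)sin(4t) - 3C_1e^(-2t)cos(4t) - 3C_2e^(-2t)sin(4t) + C_2e^(-2t)cos(4t)

Coefficient matrix A = [[10, -4], [40, -14]].
Characteristic polynomial det(A - λI) = λ^2 + 4λ + 20 = 0.
Eigenvalues λ = -2 ± 4i (complex conjugate pair).
For λ=-2+4i: an eigenvector is (-1,-3) - i(0,-1) = (-1, -3 + i).
A real fundamental pair from Re and Im of e^((-2+4i)t)v: X_1 = e^(-2t)(cos(4t)·(-1,-3) + sin(4t)·(0,-1)), X_2 = e^(-2t)(sin(4t)·(-1,-3) - cos(4t)·(0,-1)).
General solution: C_1X_1 + C_2X_2.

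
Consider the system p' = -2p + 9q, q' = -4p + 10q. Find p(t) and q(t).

p(t) = -3C_1e^(4t) - 3C_2te^(4t) - C_2e^(4t), q(t) = -2C_1e^(4t) - 2C_2te^(4t) - C_2e^(4t)

Coefficient matrix A = [[-2, 9], [-4, 10]].
Characteristic polynomial det(A - λI) = λ^2 - 8λ + 16 = 0.
Single eigenvalue λ = 4 with algebraic multiplicity 2.
Eigenvector v = (-3,-2); generalized eigenvector w with (A-λI)w=v is (-1,-1).
General solution: e^(4t)[C_1·v + C_2·(t·v + w)].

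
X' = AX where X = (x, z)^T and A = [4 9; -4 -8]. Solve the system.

Coefficient matrix A = [[4, 9], [-4, -8]].
Characteristic polynomial det(A - λI) = λ^2 + 4λ + 4 = 0.
Single eigenvalue λ = -2 with algebraic multiplicity 2.
Eigenvector v = (-3,2); generalized eigenvector w with (A-λI)w=v is (1,-1).
General solution: e^(-2t)[C_1·v + C_2·(t·v + w)].

x(t) = -3C_1e^(-2t) - 3C_2te^(-2t) + C_2e^(-2t), z(t) = 2C_1e^(-2t) + 2C_2te^(-2t) - C_2e^(-2t)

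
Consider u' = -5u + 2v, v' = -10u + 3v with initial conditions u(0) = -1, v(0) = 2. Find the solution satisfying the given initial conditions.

u(t) = 4e^(-t)sin(2t) - e^(-t)cos(2t), v(t) = 9e^(-t)sin(2t) + 2e^(-t)cos(2t)

Coefficient matrix A = [[-5, 2], [-10, 3]].
Characteristic polynomial det(A - λI) = λ^2 + 2λ + 5 = 0.
Eigenvalues λ = -1 ± 2i (complex conjugate pair).
For λ=-1+2i: an eigenvector is (-1,-2) - i(0,1) = (-1, -2 - i).
A real fundamental pair from Re and Im of e^((-1+2i)t)v: X_1 = e^(-t)(cos(2t)·(-1,-2) + sin(2t)·(0,1)), X_2 = e^(-t)(sin(2t)·(-1,-2) - cos(2t)·(0,1)).
General solution: c_1X_1 + c_2X_2.
Applying u(0)=-1, v(0)=2 gives c_1=1, c_2=-4.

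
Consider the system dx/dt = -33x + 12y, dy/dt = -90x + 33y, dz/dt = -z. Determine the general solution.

Coefficient matrix A = [[-33, 12, 0], [-90, 33, 0], [0, 0, -1]].
det(A - λI) = 0 gives eigenvalues λ = -1, -3, 3.
For λ=-1: eigenvector (0,0,1).
For λ=-3: eigenvector (2,5,0).
For λ=3: eigenvector (-1,-3,0).
General solution: K_1e^(-t)(0,0,1) + K_2e^(-3t)(2,5,0) + K_3e^(3t)(-1,-3,0).

x(t) = 2K_2e^(-3t) - K_3e^(3t), y(t) = 5K_2e^(-3t) - 3K_3e^(3t), z(t) = K_1e^(-t)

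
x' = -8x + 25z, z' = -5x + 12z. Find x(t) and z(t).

x(t) = -2C_1e^(2t)sin(5t) + C_1e^(2t)cos(5t) + C_2e^(2t)sin(5t) + 2C_2e^(2t)cos(5t), z(t) = -C_1e^(2t)sin(5t) + C_2e^(2t)cos(5t)

Coefficient matrix A = [[-8, 25], [-5, 12]].
Characteristic polynomial det(A - λI) = λ^2 - 4λ + 29 = 0.
Eigenvalues λ = 2 ± 5i (complex conjugate pair).
For λ=2+5i: an eigenvector is (1,0) - i(-2,-1) = (1 + 2i, 0 + i).
A real fundamental pair from Re and Im of e^((2+5i)t)v: X_1 = e^(2t)(cos(5t)·(1,0) + sin(5t)·(-2,-1)), X_2 = e^(2t)(sin(5t)·(1,0) - cos(5t)·(-2,-1)).
General solution: C_1X_1 + C_2X_2.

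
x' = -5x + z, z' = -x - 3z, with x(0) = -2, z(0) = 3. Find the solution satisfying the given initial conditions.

Coefficient matrix A = [[-5, 1], [-1, -3]].
Characteristic polynomial det(A - λI) = λ^2 + 8λ + 16 = 0.
Single eigenvalue λ = -4 with algebraic multiplicity 2.
Eigenvector v = (-1,-1); generalized eigenvector w with (A-λI)w=v is (1,0).
General solution: e^(-4t)[c_1·v + c_2·(t·v + w)].
Applying x(0)=-2, z(0)=3 gives c_1=-3, c_2=-5.

x(t) = 5te^(-4t) - 2e^(-4t), z(t) = 5te^(-4t) + 3e^(-4t)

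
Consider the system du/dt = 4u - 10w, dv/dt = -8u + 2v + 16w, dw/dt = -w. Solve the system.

Coefficient matrix A = [[4, 0, -10], [-8, 2, 16], [0, 0, -1]].
det(A - λI) = 0 gives eigenvalues λ = 4, 2, -1.
For λ=4: eigenvector (1,-4,0).
For λ=2: eigenvector (0,1,0).
For λ=-1: eigenvector (2,0,1).
General solution: C_1e^(4t)(1,-4,0) + C_2e^(2t)(0,1,0) + C_3e^(-t)(2,0,1).

u(t) = C_1e^(4t) + 2C_3e^(-t), v(t) = -4C_1e^(4t) + C_2e^(2t), w(t) = C_3e^(-t)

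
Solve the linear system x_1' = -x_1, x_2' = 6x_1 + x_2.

x_1(t) = -c_2e^(-t), x_2(t) = -c_1e^(t) + 3c_2e^(-t)

Coefficient matrix A = [[-1, 0], [6, 1]].
Characteristic polynomial det(A - λI) = λ^2 - 1 = 0.
Eigenvalues λ = 1, -1.
For λ=1: (A-λI) row 1 is [-2, 0], so an eigenvector is (0, -1).
For λ=-1: (A-λI) row 2 is [6, 2], so an eigenvector is (-1, 3).
General solution: c_1e^(t)(0,-1) + c_2e^(-t)(-1,3).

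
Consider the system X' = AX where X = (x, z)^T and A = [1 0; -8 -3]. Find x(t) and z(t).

x(t) = -C_1e^(t), z(t) = 2C_1e^(t) + C_2e^(-3t)

Coefficient matrix A = [[1, 0], [-8, -3]].
Characteristic polynomial det(A - λI) = λ^2 + 2λ - 3 = 0.
Eigenvalues λ = 1, -3.
For λ=1: (A-λI) row 2 is [-8, -4], so an eigenvector is (-1, 2).
For λ=-3: (A-λI) row 1 is [4, 0], so an eigenvector is (0, 1).
General solution: C_1e^(t)(-1,2) + C_2e^(-3t)(0,1).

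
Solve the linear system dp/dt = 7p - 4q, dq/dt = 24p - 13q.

p(t) = C_1e^(-5t) - C_2e^(-t), q(t) = 3C_1e^(-5t) - 2C_2e^(-t)

Coefficient matrix A = [[7, -4], [24, -13]].
Characteristic polynomial det(A - λI) = λ^2 + 6λ + 5 = 0.
Eigenvalues λ = -5, -1.
For λ=-5: (A-λI) row 1 is [12, -4], so an eigenvector is (1, 3).
For λ=-1: (A-λI) row 1 is [8, -4], so an eigenvector is (-1, -2).
General solution: C_1e^(-5t)(1,3) + C_2e^(-t)(-1,-2).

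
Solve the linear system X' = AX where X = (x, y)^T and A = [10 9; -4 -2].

x(t) = -3K_1e^(4t) - 3K_2te^(4t) + K_2e^(4t), y(t) = 2K_1e^(4t) + 2K_2te^(4t) - K_2e^(4t)

Coefficient matrix A = [[10, 9], [-4, -2]].
Characteristic polynomial det(A - λI) = λ^2 - 8λ + 16 = 0.
Single eigenvalue λ = 4 with algebraic multiplicity 2.
Eigenvector v = (-3,2); generalized eigenvector w with (A-λI)w=v is (1,-1).
General solution: e^(4t)[K_1·v + K_2·(t·v + w)].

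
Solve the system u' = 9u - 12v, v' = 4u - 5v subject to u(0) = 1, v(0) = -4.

u(t) = 28e^(3t) - 27e^(t), v(t) = 14e^(3t) - 18e^(t)

Coefficient matrix A = [[9, -12], [4, -5]].
Characteristic polynomial det(A - λI) = λ^2 - 4λ + 3 = 0.
Eigenvalues λ = 3, 1.
For λ=3: (A-λI) row 1 is [6, -12], so an eigenvector is (2, 1).
For λ=1: (A-λI) row 1 is [8, -12], so an eigenvector is (3, 2).
General solution: c_1e^(3t)(2,1) + c_2e^(t)(3,2).
Applying u(0)=1, v(0)=-4 gives c_1=14, c_2=-9.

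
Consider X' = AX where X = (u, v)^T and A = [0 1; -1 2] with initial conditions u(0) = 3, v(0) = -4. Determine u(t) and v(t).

u(t) = -7te^(t) + 3e^(t), v(t) = -7te^(t) - 4e^(t)

Coefficient matrix A = [[0, 1], [-1, 2]].
Characteristic polynomial det(A - λI) = λ^2 - 2λ + 1 = 0.
Single eigenvalue λ = 1 with algebraic multiplicity 2.
Eigenvector v = (1,1); generalized eigenvector w with (A-λI)w=v is (-2,-1).
General solution: e^(t)[C_1·v + C_2·(t·v + w)].
Applying u(0)=3, v(0)=-4 gives C_1=-11, C_2=-7.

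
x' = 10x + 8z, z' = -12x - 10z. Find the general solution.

Coefficient matrix A = [[10, 8], [-12, -10]].
Characteristic polynomial det(A - λI) = λ^2 - 4 = 0.
Eigenvalues λ = 2, -2.
For λ=2: (A-λI) row 1 is [8, 8], so an eigenvector is (-1, 1).
For λ=-2: (A-λI) row 1 is [12, 8], so an eigenvector is (-2, 3).
General solution: K_1e^(2t)(-1,1) + K_2e^(-2t)(-2,3).

x(t) = -K_1e^(2t) - 2K_2e^(-2t), z(t) = K_1e^(2t) + 3K_2e^(-2t)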